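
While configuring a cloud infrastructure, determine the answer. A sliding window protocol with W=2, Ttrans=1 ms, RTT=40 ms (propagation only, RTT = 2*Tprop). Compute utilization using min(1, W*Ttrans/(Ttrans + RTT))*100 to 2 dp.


Given: W = 2, Ttrans = 1 ms, RTT = 40 ms (= 2 * Tprop, Tprop = 20 ms)
Cycle time = Ttrans + RTT = 1 + 40 = 41 ms (first packet sent until its ACK returns)
W * Ttrans = 2 * 1 = 2 ms of sending per cycle
W * Ttrans / (Ttrans + RTT) = 2 / 41 = 0.048780
U = min(1, 0.048780) = 0.048780
U% = 4.88%

4.88


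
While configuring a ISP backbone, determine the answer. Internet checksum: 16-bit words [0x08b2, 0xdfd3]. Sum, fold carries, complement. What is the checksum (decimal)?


Given words: [0x08b2, 0xdfd3]
Step 1: Sum all words
Raw sum = 2226 + 57299 = 59525
One's complement = ~59525 & 0xFFFF = 6010

6010


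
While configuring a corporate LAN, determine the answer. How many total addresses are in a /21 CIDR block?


Given: CIDR prefix /21
Host bits = 32 - 21 = 11
Total addresses = 2^11 = 2048

2048


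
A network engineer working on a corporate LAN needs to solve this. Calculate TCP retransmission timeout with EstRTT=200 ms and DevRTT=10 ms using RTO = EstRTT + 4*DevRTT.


Given: EstRTT = 200 ms, DevRTT = 10 ms
Timeout = EstRTT + 4 * DevRTT
4 * DevRTT = 4 * 10 = 40
Timeout = 200 + 40 = 240 ms

240


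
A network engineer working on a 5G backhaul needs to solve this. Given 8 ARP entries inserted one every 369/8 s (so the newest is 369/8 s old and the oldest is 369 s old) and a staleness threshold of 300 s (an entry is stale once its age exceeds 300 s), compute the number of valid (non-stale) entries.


Ages are k * 369/8 s for k = 1..8 (spacing = 46.1250 s).
Entry k is valid iff k * 369/8 <= 300 iff k <= 8 * 300 / 369 = 6.5041
n_valid = floor(6.5041) = 6
(n_stale = 8 - 6 = 2)

6


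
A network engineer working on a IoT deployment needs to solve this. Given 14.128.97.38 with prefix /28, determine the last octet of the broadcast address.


Given: IP = 14.128.97.38, prefix = /28
Host bits = 32 - 28 = 4
Network last octet = 38 AND mask = 32
Host part size = 2^4 - 1 = 15
Broadcast last octet = 32 OR 15 = 47

47


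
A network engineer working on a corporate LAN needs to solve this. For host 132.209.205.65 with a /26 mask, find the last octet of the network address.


Given: IP = 132.209.205.65, prefix = /26
Subnet mask = 255.255.255.192
Last octet of IP: 65
Last octet of mask: 192
Network last octet = 65 AND 192 = 64

64


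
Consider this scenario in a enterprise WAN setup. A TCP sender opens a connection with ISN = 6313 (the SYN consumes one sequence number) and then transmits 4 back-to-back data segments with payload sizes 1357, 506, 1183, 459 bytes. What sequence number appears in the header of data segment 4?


The SYN occupies sequence number ISN = 6313, so the first data byte is ISN + 1 = 6314.
SEQ of data segment i = (ISN + 1) + sum of payload sizes of segments 1..i-1.
Segment 1: SEQ = 6314, payload = 1357 bytes
Segment 2: SEQ = 7671, payload = 506 bytes
Segment 3: SEQ = 8177, payload = 1183 bytes
Segment 4: SEQ = 9360, payload = 459 bytes
SEQ of segment 4 = 6314 + 1357 + 506 + 1183 = 9360

9360


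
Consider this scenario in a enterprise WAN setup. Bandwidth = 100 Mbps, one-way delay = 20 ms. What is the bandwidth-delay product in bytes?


Given: bandwidth = 100 Mbps, delay = 20 ms
BDP in bits = 100 * 10^6 * 20 / 1000
BDP in bits = 2000000
BDP in bytes = 2000000 / 8 = 250000

250000


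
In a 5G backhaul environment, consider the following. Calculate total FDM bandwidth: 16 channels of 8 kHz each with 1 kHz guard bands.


Given: 16 channels, 8 kHz each, guard = 1 kHz
Channel bandwidth = 16 * 8 = 128 kHz
Guard bands = 15 gaps * 1 kHz = 15 kHz
Total = 128 + 15 = 143 kHz

143


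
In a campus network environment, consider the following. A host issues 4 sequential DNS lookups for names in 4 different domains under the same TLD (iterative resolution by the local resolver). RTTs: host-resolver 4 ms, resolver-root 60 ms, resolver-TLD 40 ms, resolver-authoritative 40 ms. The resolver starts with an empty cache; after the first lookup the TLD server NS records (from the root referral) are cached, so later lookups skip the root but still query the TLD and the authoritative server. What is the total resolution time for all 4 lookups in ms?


Lookup 1 (cold cache): local + root + TLD + auth = 4 + 60 + 40 + 40 = 144 ms
Lookups 2..4 (TLD NS cached -> skip root; new domain -> still ask TLD and auth): local + TLD + auth = 4 + 40 + 40 = 84 ms each
Remaining 3 lookups: 3 * 84 = 252 ms
Total = 144 + 252 = 396 ms

396


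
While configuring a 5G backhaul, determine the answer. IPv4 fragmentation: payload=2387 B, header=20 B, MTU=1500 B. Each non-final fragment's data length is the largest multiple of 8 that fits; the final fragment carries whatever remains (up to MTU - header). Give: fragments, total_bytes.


Max data per non-final fragment = floor((MTU - header)/8)*8 = floor((1500 - 20)/8)*8 = floor(1480/8)*8 = 1480 B
Final fragment needs no 8-byte alignment: it can carry up to MTU - header = 1480 B
Non-final fragments needed = ceil((payload - 1480) / 1480) = ceil(907/1480) = ceil(0.6128) = 1
Number of fragments = 1 + 1 = 2
Fragment sizes (data): 1 * 1480 B + 907 B (last, 907 <= 1480 OK)
Total bytes sent = payload + n_frags * header = 2387 + 2*20 = 2387 + 40 = 2427 B

2, 2427


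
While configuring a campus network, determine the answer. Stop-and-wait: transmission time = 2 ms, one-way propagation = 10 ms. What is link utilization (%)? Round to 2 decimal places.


Given: Ttrans = 2 ms, Tprop = 10 ms
RTT = 2 * Tprop = 2 * 10 = 20 ms
U = Ttrans / (Ttrans + RTT)
U = 2 / (2 + 20)
U = 2 / 22 = 0.090909
U% = 9.09%

9.09


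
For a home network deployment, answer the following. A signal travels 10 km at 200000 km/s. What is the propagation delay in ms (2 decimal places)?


Given: distance = 10 km, speed = 200000 km/s
Delay = distance / speed = 10 / 200000 seconds
Delay in ms = 10 * 1000 / 200000
Delay = 0.0500 ms
Rounded to 2 dp = 0.05 ms

0.05


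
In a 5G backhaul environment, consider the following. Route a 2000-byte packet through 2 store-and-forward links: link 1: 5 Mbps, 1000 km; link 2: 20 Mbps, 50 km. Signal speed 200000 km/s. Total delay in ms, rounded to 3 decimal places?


Packet = 2000 bytes = 16000 bits. Store-and-forward: sum (t_trans + t_prop) per link.
Link 1: t_trans = 16000/(5*10^6) s = 3.2000 ms; t_prop = 1000/200000 s = 5.0000 ms; subtotal = 8.2000 ms
Link 2: t_trans = 16000/(20*10^6) s = 0.8000 ms; t_prop = 50/200000 s = 0.2500 ms; subtotal = 1.0500 ms
End-to-end = 8.2000 + 1.0500 = 9.2500 ms -> 9.250 ms (3 dp)

9.250


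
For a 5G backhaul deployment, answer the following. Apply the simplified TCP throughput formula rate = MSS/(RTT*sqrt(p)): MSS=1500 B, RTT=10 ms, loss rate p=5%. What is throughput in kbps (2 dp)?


Given: MSS = 1500 bytes, RTT = 10 ms, loss = 5%
RTT in seconds = 10 / 1000 = 0.01
Loss rate = 5% = 0.05
sqrt(loss) = sqrt(0.05) = 0.223606797750
Throughput (bytes/s) = 1500 / (0.01 * 0.223606797750) = 670820.3932
Throughput (kbps) = 670820.3932 * 8 / 1000 = 5366.563146 -> 5366.56 kbps (2 dp)

5366.56


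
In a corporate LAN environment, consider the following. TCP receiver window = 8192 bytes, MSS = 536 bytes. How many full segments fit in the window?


Given: RWND = 8192 bytes, MSS = 536 bytes
Full segments = floor(RWND / MSS)
Full segments = floor(8192 / 536)
Full segments = floor(15.2836) = 15

15


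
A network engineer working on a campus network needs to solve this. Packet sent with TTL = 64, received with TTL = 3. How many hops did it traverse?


Given: initial TTL = 64, received TTL = 3
Hops = initial TTL - received TTL
Hops = 64 - 3 = 61

61


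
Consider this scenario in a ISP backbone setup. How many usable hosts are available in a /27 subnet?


Given: subnet mask /27
Host bits = 32 - 27 = 5
Total addresses = 2^5 = 32
Usable hosts = 32 - 2 (network + broadcast) = 30

30


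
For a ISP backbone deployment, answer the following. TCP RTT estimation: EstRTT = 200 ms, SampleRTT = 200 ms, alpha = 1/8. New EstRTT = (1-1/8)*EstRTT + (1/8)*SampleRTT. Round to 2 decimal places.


Given: EstRTT = 200 ms, SampleRTT = 200 ms, alpha = 1/8
New EstRTT = (1 - alpha) * EstRTT + alpha * SampleRTT
(7/8) * 200 = 175
(1/8) * 200 = 25
New EstRTT = 175 + 25 = 200 ms -> 200.00 ms (2 dp)

200.00


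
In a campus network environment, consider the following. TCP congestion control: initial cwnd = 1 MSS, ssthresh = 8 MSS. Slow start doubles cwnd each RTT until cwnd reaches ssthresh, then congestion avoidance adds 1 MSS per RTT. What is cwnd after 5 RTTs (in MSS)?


RTT 0: cwnd = 1 MSS (initial)
RTT 1: cwnd = 2 MSS (slow start, doubled)
RTT 2: cwnd = 4 MSS (slow start, doubled)
RTT 3: cwnd = 8 MSS (slow start, doubled)
RTT 4: cwnd = 9 MSS (congestion avoidance, +1)
RTT 5: cwnd = 10 MSS (congestion avoidance, +1)

10


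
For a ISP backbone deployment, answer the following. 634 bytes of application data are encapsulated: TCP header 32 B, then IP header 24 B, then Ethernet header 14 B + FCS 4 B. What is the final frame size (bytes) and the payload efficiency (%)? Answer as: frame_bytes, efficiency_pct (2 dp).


TCP segment = 634 + 32 = 666 B
IP packet = 666 + 24 = 690 B
Ethernet frame = 690 + 14 + 4 = 708 B
Efficiency = app / frame = 634 / 708 = 0.895480 = 89.5480% -> 89.55% (2 dp)

708, 89.55


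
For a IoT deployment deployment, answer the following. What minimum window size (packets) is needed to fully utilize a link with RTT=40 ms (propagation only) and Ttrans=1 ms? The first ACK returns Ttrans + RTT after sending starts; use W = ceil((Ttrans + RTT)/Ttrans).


Given: Ttrans = 1 ms, RTT = 40 ms (= 2 * Tprop, Tprop = 20 ms)
Time until first ACK returns = Ttrans + RTT = 1 + 40 = 41 ms
Need W * Ttrans >= Ttrans + RTT  ->  W >= (Ttrans + RTT) / Ttrans
(Ttrans + RTT) / Ttrans = 41 / 1 = 41
W_min = ceil(41) = 41

41


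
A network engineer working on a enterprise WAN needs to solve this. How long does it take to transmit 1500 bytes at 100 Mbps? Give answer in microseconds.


Given: packet = 1500 bytes, bandwidth = 100 Mbps
Packet in bits = 1500 * 8 = 12000 bits
Bandwidth = 100 * 10^6 = 100000000 bps
Time = 12000 / 100000000 seconds
Time in us = 12000 * 10^6 / 100000000 = 120

120


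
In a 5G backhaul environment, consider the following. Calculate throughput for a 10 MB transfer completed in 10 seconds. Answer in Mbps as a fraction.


Given: file = 10 MB, time = 10 s
File in Mb = 10 * 8 = 80 Mb
Throughput = 80 / 10 Mbps
Throughput = 8 Mbps

8


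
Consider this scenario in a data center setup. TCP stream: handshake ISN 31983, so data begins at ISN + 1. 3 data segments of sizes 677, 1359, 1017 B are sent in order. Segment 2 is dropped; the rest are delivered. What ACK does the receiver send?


SYN uses sequence number 31983; first data byte = ISN + 1 = 31984.
Segment 1: SEQ = 31984, len = 677 B, covers [31984, 32660]
Segment 2: SEQ = 32661, len = 1359 B, covers [32661, 34019] [LOST]
Segment 3: SEQ = 34020, len = 1017 B, covers [34020, 35036]
In-order data received: bytes [31984, 32660] (segments 1..1).
Segment 2 missing -> gap begins at byte 32661; later segments buffered out of order.
Cumulative ACK = next expected in-order byte = 31984 + 677 = 32661

32661


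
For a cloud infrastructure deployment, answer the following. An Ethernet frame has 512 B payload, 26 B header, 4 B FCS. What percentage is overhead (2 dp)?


Given: payload = 512 B, header = 26 B, trailer = 4 B
Overhead bytes = header + trailer = 26 + 4 = 30
Total frame = payload + overhead = 512 + 30 = 542
Overhead % = 30 / 542 * 100 = 5.5351% -> 5.54% (2 dp)

5.54


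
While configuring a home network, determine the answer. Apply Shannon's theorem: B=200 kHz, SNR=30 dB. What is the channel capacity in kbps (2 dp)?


Given: B = 200 kHz, SNR = 30 dB
SNR linear = 10^(30/10) = 1000
1 + SNR = 1001
log2(1001) = 9.9672262588
C = 200 * 1000 * 9.9672262588 = 1993445.2518 bps
C = 1993.445252 kbps -> 1993.45 kbps (2 dp)

1993.45


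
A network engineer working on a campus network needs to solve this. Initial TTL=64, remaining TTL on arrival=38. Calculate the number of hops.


Given: initial TTL = 64, received TTL = 38
Hops = initial TTL - received TTL
Hops = 64 - 38 = 26

26


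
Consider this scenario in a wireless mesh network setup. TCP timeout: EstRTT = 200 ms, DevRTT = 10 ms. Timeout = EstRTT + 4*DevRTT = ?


Given: EstRTT = 200 ms, DevRTT = 10 ms
Timeout = EstRTT + 4 * DevRTT
4 * DevRTT = 4 * 10 = 40
Timeout = 200 + 40 = 240 ms

240


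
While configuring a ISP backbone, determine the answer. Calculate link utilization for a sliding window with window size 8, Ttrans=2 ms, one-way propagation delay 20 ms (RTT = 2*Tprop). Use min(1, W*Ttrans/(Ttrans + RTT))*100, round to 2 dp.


Given: W = 8, Ttrans = 2 ms, RTT = 40 ms (= 2 * Tprop, Tprop = 20 ms)
Cycle time = Ttrans + RTT = 2 + 40 = 42 ms (first packet sent until its ACK returns)
W * Ttrans = 8 * 2 = 16 ms of sending per cycle
W * Ttrans / (Ttrans + RTT) = 16 / 42 = 0.380952
U = min(1, 0.380952) = 0.380952
U% = 38.10%

38.10


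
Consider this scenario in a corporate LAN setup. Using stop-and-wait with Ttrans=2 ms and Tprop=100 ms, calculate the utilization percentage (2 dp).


Given: Ttrans = 2 ms, Tprop = 100 ms
RTT = 2 * Tprop = 2 * 100 = 200 ms
U = Ttrans / (Ttrans + RTT)
U = 2 / (2 + 200)
U = 2 / 202 = 0.009901
U% = 0.99%

0.99


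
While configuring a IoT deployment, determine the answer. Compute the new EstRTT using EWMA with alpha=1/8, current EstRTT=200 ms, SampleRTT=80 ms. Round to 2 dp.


Given: EstRTT = 200 ms, SampleRTT = 80 ms, alpha = 1/8
New EstRTT = (1 - alpha) * EstRTT + alpha * SampleRTT
(7/8) * 200 = 175
(1/8) * 80 = 10
New EstRTT = 175 + 10 = 185 ms -> 185.00 ms (2 dp)

185.00


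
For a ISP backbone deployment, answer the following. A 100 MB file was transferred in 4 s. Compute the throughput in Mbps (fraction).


Given: file = 100 MB, time = 4 s
File in Mb = 100 * 8 = 800 Mb
Throughput = 800 / 4 Mbps
Throughput = 200 Mbps

200


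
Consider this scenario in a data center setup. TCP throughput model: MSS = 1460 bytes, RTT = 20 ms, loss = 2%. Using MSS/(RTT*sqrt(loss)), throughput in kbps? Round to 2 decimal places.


Given: MSS = 1460 bytes, RTT = 20 ms, loss = 2%
RTT in seconds = 20 / 1000 = 0.02
Loss rate = 2% = 0.02
sqrt(loss) = sqrt(0.02) = 0.141421356237
Throughput (bytes/s) = 1460 / (0.02 * 0.141421356237) = 516187.9503
Throughput (kbps) = 516187.9503 * 8 / 1000 = 4129.503602 -> 4129.50 kbps (2 dp)

4129.50


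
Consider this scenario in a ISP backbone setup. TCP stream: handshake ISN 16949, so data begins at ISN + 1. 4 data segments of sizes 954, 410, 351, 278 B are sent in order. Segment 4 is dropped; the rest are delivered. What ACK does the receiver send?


SYN uses sequence number 16949; first data byte = ISN + 1 = 16950.
Segment 1: SEQ = 16950, len = 954 B, covers [16950, 17903]
Segment 2: SEQ = 17904, len = 410 B, covers [17904, 18313]
Segment 3: SEQ = 18314, len = 351 B, covers [18314, 18664]
Segment 4: SEQ = 18665, len = 278 B, covers [18665, 18942] [LOST]
In-order data received: bytes [16950, 18664] (segments 1..3).
Segment 4 missing -> gap begins at byte 18665.
Cumulative ACK = next expected in-order byte = 16950 + 954 + 410 + 351 = 18665

18665


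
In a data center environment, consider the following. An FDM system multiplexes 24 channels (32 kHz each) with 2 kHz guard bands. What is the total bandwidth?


Given: 24 channels, 32 kHz each, guard = 2 kHz
Channel bandwidth = 24 * 32 = 768 kHz
Guard bands = 23 gaps * 2 kHz = 46 kHz
Total = 768 + 46 = 814 kHz

814


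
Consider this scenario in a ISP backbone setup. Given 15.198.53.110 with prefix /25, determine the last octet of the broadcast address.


Given: IP = 15.198.53.110, prefix = /25
Host bits = 32 - 25 = 7
Network last octet = 110 AND mask = 0
Host part size = 2^7 - 1 = 127
Broadcast last octet = 0 OR 127 = 127

127


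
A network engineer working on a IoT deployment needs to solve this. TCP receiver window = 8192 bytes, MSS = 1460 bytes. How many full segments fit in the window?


Given: RWND = 8192 bytes, MSS = 1460 bytes
Full segments = floor(RWND / MSS)
Full segments = floor(8192 / 1460)
Full segments = floor(5.611) = 5

5


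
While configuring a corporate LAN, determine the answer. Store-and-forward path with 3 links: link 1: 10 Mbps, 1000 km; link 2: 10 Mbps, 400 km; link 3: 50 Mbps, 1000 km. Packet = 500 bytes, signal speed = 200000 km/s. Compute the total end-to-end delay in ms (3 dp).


Packet = 500 bytes = 4000 bits. Store-and-forward: sum (t_trans + t_prop) per link.
Link 1: t_trans = 4000/(10*10^6) s = 0.4000 ms; t_prop = 1000/200000 s = 5.0000 ms; subtotal = 5.4000 ms
Link 2: t_trans = 4000/(10*10^6) s = 0.4000 ms; t_prop = 400/200000 s = 2.0000 ms; subtotal = 2.4000 ms
Link 3: t_trans = 4000/(50*10^6) s = 0.0800 ms; t_prop = 1000/200000 s = 5.0000 ms; subtotal = 5.0800 ms
End-to-end = 5.4000 + 2.4000 + 5.0800 = 12.8800 ms -> 12.880 ms (3 dp)

12.880


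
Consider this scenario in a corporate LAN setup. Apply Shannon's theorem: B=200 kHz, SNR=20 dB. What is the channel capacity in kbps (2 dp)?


Given: B = 200 kHz, SNR = 20 dB
SNR linear = 10^(20/10) = 100
1 + SNR = 101
log2(101) = 6.6582114828
C = 200 * 1000 * 6.6582114828 = 1331642.2966 bps
C = 1331.642297 kbps -> 1331.64 kbps (2 dp)

1331.64


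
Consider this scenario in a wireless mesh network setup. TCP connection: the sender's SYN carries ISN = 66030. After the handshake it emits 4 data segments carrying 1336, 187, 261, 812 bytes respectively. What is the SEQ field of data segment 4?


The SYN occupies sequence number ISN = 66030, so the first data byte is ISN + 1 = 66031.
SEQ of data segment i = (ISN + 1) + sum of payload sizes of segments 1..i-1.
Segment 1: SEQ = 66031, payload = 1336 bytes
Segment 2: SEQ = 67367, payload = 187 bytes
Segment 3: SEQ = 67554, payload = 261 bytes
Segment 4: SEQ = 67815, payload = 812 bytes
SEQ of segment 4 = 66031 + 1336 + 187 + 261 = 67815

67815


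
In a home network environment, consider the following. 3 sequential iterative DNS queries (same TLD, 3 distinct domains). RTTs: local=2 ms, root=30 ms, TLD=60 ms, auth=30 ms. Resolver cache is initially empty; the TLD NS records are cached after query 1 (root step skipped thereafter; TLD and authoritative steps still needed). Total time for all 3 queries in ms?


Lookup 1 (cold cache): local + root + TLD + auth = 2 + 30 + 60 + 30 = 122 ms
Lookups 2..3 (TLD NS cached -> skip root; new domain -> still ask TLD and auth): local + TLD + auth = 2 + 60 + 30 = 92 ms each
Remaining 2 lookups: 2 * 92 = 184 ms
Total = 122 + 184 = 306 ms

306


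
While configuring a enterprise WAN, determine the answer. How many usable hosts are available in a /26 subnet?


Given: subnet mask /26
Host bits = 32 - 26 = 6
Total addresses = 2^6 = 64
Usable hosts = 64 - 2 (network + broadcast) = 62

62


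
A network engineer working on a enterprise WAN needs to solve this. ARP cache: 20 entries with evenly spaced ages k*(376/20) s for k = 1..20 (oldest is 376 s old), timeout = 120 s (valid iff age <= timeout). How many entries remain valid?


Ages are k * 376/20 s for k = 1..20 (spacing = 18.8000 s).
Entry k is valid iff k * 376/20 <= 120 iff k <= 20 * 120 / 376 = 6.3830
n_valid = floor(6.3830) = 6
(n_stale = 20 - 6 = 14)

6


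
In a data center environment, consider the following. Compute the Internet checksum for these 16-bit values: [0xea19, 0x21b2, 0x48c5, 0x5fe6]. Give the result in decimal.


Given words: [0xea19, 0x21b2, 0x48c5, 0x5fe6]
Step 1: Sum all words
Raw sum = 59929 + 8626 + 18629 + 24550 = 111734
Step 2: Fold carry: (46198 + 1) = 46199
One's complement = ~46199 & 0xFFFF = 19336

19336


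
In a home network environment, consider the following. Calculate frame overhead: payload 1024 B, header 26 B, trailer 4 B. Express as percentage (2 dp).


Given: payload = 1024 B, header = 26 B, trailer = 4 B
Overhead bytes = header + trailer = 26 + 4 = 30
Total frame = payload + overhead = 1024 + 30 = 1054
Overhead % = 30 / 1054 * 100 = 2.8463% -> 2.85% (2 dp)

2.85


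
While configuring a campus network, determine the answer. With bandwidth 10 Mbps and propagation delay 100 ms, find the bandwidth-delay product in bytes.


Given: bandwidth = 10 Mbps, delay = 100 ms
BDP in bits = 10 * 10^6 * 100 / 1000
BDP in bits = 1000000
BDP in bytes = 1000000 / 8 = 125000

125000


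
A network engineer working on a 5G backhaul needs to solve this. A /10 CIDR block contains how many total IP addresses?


Given: CIDR prefix /10
Host bits = 32 - 10 = 22
Total addresses = 2^22 = 4194304

4194304


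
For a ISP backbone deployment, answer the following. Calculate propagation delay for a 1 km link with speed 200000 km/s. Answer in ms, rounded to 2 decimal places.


Given: distance = 1 km, speed = 200000 km/s
Delay = distance / speed = 1 / 200000 seconds
Delay in ms = 1 * 1000 / 200000
Delay = 0.0050 ms
Rounded to 2 dp = 0.01 ms

0.01


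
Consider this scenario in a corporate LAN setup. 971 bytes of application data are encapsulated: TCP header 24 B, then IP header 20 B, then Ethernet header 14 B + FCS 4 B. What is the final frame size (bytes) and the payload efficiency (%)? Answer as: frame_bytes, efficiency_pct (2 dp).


TCP segment = 971 + 24 = 995 B
IP packet = 995 + 20 = 1015 B
Ethernet frame = 1015 + 14 + 4 = 1033 B
Efficiency = app / frame = 971 / 1033 = 0.939981 = 93.9981% -> 94.00% (2 dp)

1033, 94.00


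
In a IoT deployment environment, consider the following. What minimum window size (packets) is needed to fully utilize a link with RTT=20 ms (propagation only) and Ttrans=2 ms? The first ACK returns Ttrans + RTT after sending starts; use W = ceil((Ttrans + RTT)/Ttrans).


Given: Ttrans = 2 ms, RTT = 20 ms (= 2 * Tprop, Tprop = 10 ms)
Time until first ACK returns = Ttrans + RTT = 2 + 20 = 22 ms
Need W * Ttrans >= Ttrans + RTT  ->  W >= (Ttrans + RTT) / Ttrans
(Ttrans + RTT) / Ttrans = 22 / 2 = 11
W_min = ceil(11) = 11

11


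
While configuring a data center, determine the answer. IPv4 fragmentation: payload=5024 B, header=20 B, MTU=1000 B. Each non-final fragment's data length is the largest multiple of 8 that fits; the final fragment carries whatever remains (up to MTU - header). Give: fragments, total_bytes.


Max data per non-final fragment = floor((MTU - header)/8)*8 = floor((1000 - 20)/8)*8 = floor(980/8)*8 = 976 B
Final fragment needs no 8-byte alignment: it can carry up to MTU - header = 980 B
Non-final fragments needed = ceil((payload - 980) / 976) = ceil(4044/976) = ceil(4.1434) = 5
Number of fragments = 5 + 1 = 6
Fragment sizes (data): 5 * 976 B + 144 B (last, 144 <= 980 OK)
Total bytes sent = payload + n_frags * header = 5024 + 6*20 = 5024 + 120 = 5144 B

6, 5144


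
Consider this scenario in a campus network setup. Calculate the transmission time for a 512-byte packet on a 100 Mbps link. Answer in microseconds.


Given: packet = 512 bytes, bandwidth = 100 Mbps
Packet in bits = 512 * 8 = 4096 bits
Bandwidth = 100 * 10^6 = 100000000 bps
Time = 4096 / 100000000 seconds
Time in us = 4096 * 10^6 / 100000000 = 40.96

40.96


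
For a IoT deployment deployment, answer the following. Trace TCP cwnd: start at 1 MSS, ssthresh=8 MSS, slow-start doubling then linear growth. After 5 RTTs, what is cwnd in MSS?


RTT 0: cwnd = 1 MSS (initial)
RTT 1: cwnd = 2 MSS (slow start, doubled)
RTT 2: cwnd = 4 MSS (slow start, doubled)
RTT 3: cwnd = 8 MSS (slow start, doubled)
RTT 4: cwnd = 9 MSS (congestion avoidance, +1)
RTT 5: cwnd = 10 MSS (congestion avoidance, +1)

10


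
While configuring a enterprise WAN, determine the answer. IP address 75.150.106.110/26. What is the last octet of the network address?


Given: IP = 75.150.106.110, prefix = /26
Subnet mask = 255.255.255.192
Last octet of IP: 110
Last octet of mask: 192
Network last octet = 110 AND 192 = 64

64


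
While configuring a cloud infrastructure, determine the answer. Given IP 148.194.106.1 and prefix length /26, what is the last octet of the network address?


Given: IP = 148.194.106.1, prefix = /26
Subnet mask = 255.255.255.192
Last octet of IP: 1
Last octet of mask: 192
Network last octet = 1 AND 192 = 0

0


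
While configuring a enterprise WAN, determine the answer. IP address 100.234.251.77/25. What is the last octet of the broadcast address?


Given: IP = 100.234.251.77, prefix = /25
Host bits = 32 - 25 = 7
Network last octet = 77 AND mask = 0
Host part size = 2^7 - 1 = 127
Broadcast last octet = 0 OR 127 = 127

127


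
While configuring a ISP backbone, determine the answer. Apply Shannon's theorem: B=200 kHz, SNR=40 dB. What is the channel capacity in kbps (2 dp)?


Given: B = 200 kHz, SNR = 40 dB
SNR linear = 10^(40/10) = 10000
1 + SNR = 10001
log2(10001) = 13.2878566418
C = 200 * 1000 * 13.2878566418 = 2657571.3284 bps
C = 2657.571328 kbps -> 2657.57 kbps (2 dp)

2657.57


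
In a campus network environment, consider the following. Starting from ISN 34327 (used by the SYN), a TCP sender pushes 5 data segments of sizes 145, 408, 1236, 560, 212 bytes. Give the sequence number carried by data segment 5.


The SYN occupies sequence number ISN = 34327, so the first data byte is ISN + 1 = 34328.
SEQ of data segment i = (ISN + 1) + sum of payload sizes of segments 1..i-1.
Segment 1: SEQ = 34328, payload = 145 bytes
Segment 2: SEQ = 34473, payload = 408 bytes
Segment 3: SEQ = 34881, payload = 1236 bytes
Segment 4: SEQ = 36117, payload = 560 bytes
Segment 5: SEQ = 36677, payload = 212 bytes
SEQ of segment 5 = 34328 + 145 + 408 + 1236 + 560 = 36677

36677


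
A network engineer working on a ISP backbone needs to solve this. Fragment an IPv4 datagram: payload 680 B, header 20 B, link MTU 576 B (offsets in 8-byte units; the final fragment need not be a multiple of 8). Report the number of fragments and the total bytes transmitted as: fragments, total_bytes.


Max data per non-final fragment = floor((MTU - header)/8)*8 = floor((576 - 20)/8)*8 = floor(556/8)*8 = 552 B
Final fragment needs no 8-byte alignment: it can carry up to MTU - header = 556 B
Non-final fragments needed = ceil((payload - 556) / 552) = ceil(124/552) = ceil(0.2246) = 1
Number of fragments = 1 + 1 = 2
Fragment sizes (data): 1 * 552 B + 128 B (last, 128 <= 556 OK)
Total bytes sent = payload + n_frags * header = 680 + 2*20 = 680 + 40 = 720 B

2, 720


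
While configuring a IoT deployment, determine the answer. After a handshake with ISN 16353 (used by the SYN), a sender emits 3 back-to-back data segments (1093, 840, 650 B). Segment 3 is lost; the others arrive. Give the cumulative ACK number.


SYN uses sequence number 16353; first data byte = ISN + 1 = 16354.
Segment 1: SEQ = 16354, len = 1093 B, covers [16354, 17446]
Segment 2: SEQ = 17447, len = 840 B, covers [17447, 18286]
Segment 3: SEQ = 18287, len = 650 B, covers [18287, 18936] [LOST]
In-order data received: bytes [16354, 18286] (segments 1..2).
Segment 3 missing -> gap begins at byte 18287.
Cumulative ACK = next expected in-order byte = 16354 + 1093 + 840 = 18287

18287


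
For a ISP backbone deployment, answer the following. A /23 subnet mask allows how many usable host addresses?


Given: subnet mask /23
Host bits = 32 - 23 = 9
Total addresses = 2^9 = 512
Usable hosts = 512 - 2 (network + broadcast) = 510

510


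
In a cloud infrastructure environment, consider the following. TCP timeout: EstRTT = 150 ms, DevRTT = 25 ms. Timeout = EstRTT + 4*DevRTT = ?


Given: EstRTT = 150 ms, DevRTT = 25 ms
Timeout = EstRTT + 4 * DevRTT
4 * DevRTT = 4 * 25 = 100
Timeout = 150 + 100 = 250 ms

250


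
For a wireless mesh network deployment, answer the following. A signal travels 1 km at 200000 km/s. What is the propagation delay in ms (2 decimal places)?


Given: distance = 1 km, speed = 200000 km/s
Delay = distance / speed = 1 / 200000 seconds
Delay in ms = 1 * 1000 / 200000
Delay = 0.0050 ms
Rounded to 2 dp = 0.01 ms

0.01


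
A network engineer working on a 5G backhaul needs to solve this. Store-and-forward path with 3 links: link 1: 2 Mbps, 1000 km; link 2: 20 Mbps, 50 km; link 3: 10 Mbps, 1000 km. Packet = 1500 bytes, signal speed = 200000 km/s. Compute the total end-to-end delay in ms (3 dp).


Packet = 1500 bytes = 12000 bits. Store-and-forward: sum (t_trans + t_prop) per link.
Link 1: t_trans = 12000/(2*10^6) s = 6.0000 ms; t_prop = 1000/200000 s = 5.0000 ms; subtotal = 11.0000 ms
Link 2: t_trans = 12000/(20*10^6) s = 0.6000 ms; t_prop = 50/200000 s = 0.2500 ms; subtotal = 0.8500 ms
Link 3: t_trans = 12000/(10*10^6) s = 1.2000 ms; t_prop = 1000/200000 s = 5.0000 ms; subtotal = 6.2000 ms
End-to-end = 11.0000 + 0.8500 + 6.2000 = 18.0500 ms -> 18.050 ms (3 dp)

18.050


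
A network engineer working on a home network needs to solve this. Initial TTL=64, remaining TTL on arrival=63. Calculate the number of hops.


Given: initial TTL = 64, received TTL = 63
Hops = initial TTL - received TTL
Hops = 64 - 63 = 1

1


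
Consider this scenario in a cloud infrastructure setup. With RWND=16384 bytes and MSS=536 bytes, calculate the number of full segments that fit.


Given: RWND = 16384 bytes, MSS = 536 bytes
Full segments = floor(RWND / MSS)
Full segments = floor(16384 / 536)
Full segments = floor(30.5672) = 30

30


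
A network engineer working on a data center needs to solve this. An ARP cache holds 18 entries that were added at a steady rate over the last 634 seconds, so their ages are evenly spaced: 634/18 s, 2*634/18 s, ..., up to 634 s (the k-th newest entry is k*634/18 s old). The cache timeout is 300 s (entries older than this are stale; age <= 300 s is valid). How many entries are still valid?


Ages are k * 634/18 s for k = 1..18 (spacing = 35.2222 s).
Entry k is valid iff k * 634/18 <= 300 iff k <= 18 * 300 / 634 = 8.5174
n_valid = floor(8.5174) = 8
(n_stale = 18 - 8 = 10)

8


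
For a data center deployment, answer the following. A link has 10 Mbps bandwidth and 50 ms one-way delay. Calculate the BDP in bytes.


Given: bandwidth = 10 Mbps, delay = 50 ms
BDP in bits = 10 * 10^6 * 50 / 1000
BDP in bits = 500000
BDP in bytes = 500000 / 8 = 62500

62500


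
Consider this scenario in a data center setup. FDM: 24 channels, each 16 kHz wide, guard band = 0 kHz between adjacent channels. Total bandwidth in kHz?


Given: 24 channels, 16 kHz each, guard = 0 kHz
Channel bandwidth = 24 * 16 = 384 kHz
Guard bands = 23 gaps * 0 kHz = 0 kHz
Total = 384 + 0 = 384 kHz

384


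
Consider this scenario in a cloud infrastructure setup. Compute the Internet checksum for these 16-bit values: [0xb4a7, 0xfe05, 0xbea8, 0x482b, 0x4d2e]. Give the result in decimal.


Given words: [0xb4a7, 0xfe05, 0xbea8, 0x482b, 0x4d2e]
Step 1: Sum all words
Raw sum = 46247 + 65029 + 48808 + 18475 + 19758 = 198317
Step 2: Fold carry: (1709 + 3) = 1712
One's complement = ~1712 & 0xFFFF = 63823

63823


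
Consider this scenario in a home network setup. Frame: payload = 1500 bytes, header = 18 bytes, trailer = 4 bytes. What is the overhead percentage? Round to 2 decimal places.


Given: payload = 1500 B, header = 18 B, trailer = 4 B
Overhead bytes = header + trailer = 18 + 4 = 22
Total frame = payload + overhead = 1500 + 22 = 1522
Overhead % = 22 / 1522 * 100 = 1.4455% -> 1.45% (2 dp)

1.45


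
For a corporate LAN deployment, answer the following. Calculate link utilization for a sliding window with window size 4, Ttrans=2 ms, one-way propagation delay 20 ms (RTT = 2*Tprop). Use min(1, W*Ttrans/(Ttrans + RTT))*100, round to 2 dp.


Given: W = 4, Ttrans = 2 ms, RTT = 40 ms (= 2 * Tprop, Tprop = 20 ms)
Cycle time = Ttrans + RTT = 2 + 40 = 42 ms (first packet sent until its ACK returns)
W * Ttrans = 4 * 2 = 8 ms of sending per cycle
W * Ttrans / (Ttrans + RTT) = 8 / 42 = 0.190476
U = min(1, 0.190476) = 0.190476
U% = 19.05%

19.05


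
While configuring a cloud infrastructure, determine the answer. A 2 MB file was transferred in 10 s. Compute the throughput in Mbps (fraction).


Given: file = 2 MB, time = 10 s
File in Mb = 2 * 8 = 16 Mb
Throughput = 16 / 10 Mbps
Throughput = 8/5 Mbps

8/5


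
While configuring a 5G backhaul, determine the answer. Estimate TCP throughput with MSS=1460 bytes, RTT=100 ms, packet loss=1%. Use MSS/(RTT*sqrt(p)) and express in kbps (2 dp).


Given: MSS = 1460 bytes, RTT = 100 ms, loss = 1%
RTT in seconds = 100 / 1000 = 0.1
Loss rate = 1% = 0.01
sqrt(loss) = sqrt(0.01) = 0.1
Throughput (bytes/s) = 1460 / (0.1 * 0.1) = 146000.0000
Throughput (kbps) = 146000.0000 * 8 / 1000 = 1168.000000 -> 1168.00 kbps (2 dp)

1168.00


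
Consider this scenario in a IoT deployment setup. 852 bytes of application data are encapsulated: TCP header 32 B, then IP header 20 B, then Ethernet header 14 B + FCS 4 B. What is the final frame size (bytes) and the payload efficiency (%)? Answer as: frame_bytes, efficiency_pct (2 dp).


TCP segment = 852 + 32 = 884 B
IP packet = 884 + 20 = 904 B
Ethernet frame = 904 + 14 + 4 = 922 B
Efficiency = app / frame = 852 / 922 = 0.924078 = 92.4078% -> 92.41% (2 dp)

922, 92.41


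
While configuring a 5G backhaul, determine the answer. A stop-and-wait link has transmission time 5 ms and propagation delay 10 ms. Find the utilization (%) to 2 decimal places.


Given: Ttrans = 5 ms, Tprop = 10 ms
RTT = 2 * Tprop = 2 * 10 = 20 ms
U = Ttrans / (Ttrans + RTT)
U = 5 / (5 + 20)
U = 5 / 25 = 0.2
U% = 20.00%

20.00


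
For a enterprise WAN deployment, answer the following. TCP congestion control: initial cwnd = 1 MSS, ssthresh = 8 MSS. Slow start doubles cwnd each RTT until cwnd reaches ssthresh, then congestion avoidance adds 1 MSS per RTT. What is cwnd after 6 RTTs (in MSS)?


RTT 0: cwnd = 1 MSS (initial)
RTT 1: cwnd = 2 MSS (slow start, doubled)
RTT 2: cwnd = 4 MSS (slow start, doubled)
RTT 3: cwnd = 8 MSS (slow start, doubled)
RTT 4: cwnd = 9 MSS (congestion avoidance, +1)
RTT 5: cwnd = 10 MSS (congestion avoidance, +1)
RTT 6: cwnd = 11 MSS (congestion avoidance, +1)

11


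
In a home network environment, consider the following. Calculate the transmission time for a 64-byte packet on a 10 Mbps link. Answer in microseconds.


Given: packet = 64 bytes, bandwidth = 10 Mbps
Packet in bits = 64 * 8 = 512 bits
Bandwidth = 10 * 10^6 = 10000000 bps
Time = 512 / 10000000 seconds
Time in us = 512 * 10^6 / 10000000 = 51.2

51.2


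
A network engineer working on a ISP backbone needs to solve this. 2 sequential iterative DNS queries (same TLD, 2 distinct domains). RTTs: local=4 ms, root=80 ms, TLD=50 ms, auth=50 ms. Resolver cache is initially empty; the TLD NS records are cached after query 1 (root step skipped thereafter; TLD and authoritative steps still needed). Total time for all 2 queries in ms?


Lookup 1 (cold cache): local + root + TLD + auth = 4 + 80 + 50 + 50 = 184 ms
Lookups 2..2 (TLD NS cached -> skip root; new domain -> still ask TLD and auth): local + TLD + auth = 4 + 50 + 50 = 104 ms each
Remaining 1 lookups: 1 * 104 = 104 ms
Total = 184 + 104 = 288 ms

288


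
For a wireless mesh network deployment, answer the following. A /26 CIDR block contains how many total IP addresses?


Given: CIDR prefix /26
Host bits = 32 - 26 = 6
Total addresses = 2^6 = 64

64


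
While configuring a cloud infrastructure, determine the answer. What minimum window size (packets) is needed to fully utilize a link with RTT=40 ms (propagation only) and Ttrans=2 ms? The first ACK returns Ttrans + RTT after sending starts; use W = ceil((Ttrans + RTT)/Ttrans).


Given: Ttrans = 2 ms, RTT = 40 ms (= 2 * Tprop, Tprop = 20 ms)
Time until first ACK returns = Ttrans + RTT = 2 + 40 = 42 ms
Need W * Ttrans >= Ttrans + RTT  ->  W >= (Ttrans + RTT) / Ttrans
(Ttrans + RTT) / Ttrans = 42 / 2 = 21
W_min = ceil(21) = 21

21


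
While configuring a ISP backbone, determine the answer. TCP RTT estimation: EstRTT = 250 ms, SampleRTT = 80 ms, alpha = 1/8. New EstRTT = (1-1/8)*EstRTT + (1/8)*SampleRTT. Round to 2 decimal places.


Given: EstRTT = 250 ms, SampleRTT = 80 ms, alpha = 1/8
New EstRTT = (1 - alpha) * EstRTT + alpha * SampleRTT
(7/8) * 250 = 218.75
(1/8) * 80 = 10
New EstRTT = 218.75 + 10 = 228.75 ms -> 228.75 ms (2 dp)

228.75


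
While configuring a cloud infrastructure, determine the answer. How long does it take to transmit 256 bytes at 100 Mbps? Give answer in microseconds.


Given: packet = 256 bytes, bandwidth = 100 Mbps
Packet in bits = 256 * 8 = 2048 bits
Bandwidth = 100 * 10^6 = 100000000 bps
Time = 2048 / 100000000 seconds
Time in us = 2048 * 10^6 / 100000000 = 20.48

20.48


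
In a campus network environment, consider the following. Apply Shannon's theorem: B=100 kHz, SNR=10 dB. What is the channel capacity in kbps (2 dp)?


Given: B = 100 kHz, SNR = 10 dB
SNR linear = 10^(10/10) = 10
1 + SNR = 11
log2(11) = 3.4594316186
C = 100 * 1000 * 3.4594316186 = 345943.1619 bps
C = 345.943162 kbps -> 345.94 kbps (2 dp)

345.94


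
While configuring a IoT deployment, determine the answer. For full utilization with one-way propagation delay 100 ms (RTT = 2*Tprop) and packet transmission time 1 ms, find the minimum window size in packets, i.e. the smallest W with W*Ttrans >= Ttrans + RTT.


Given: Ttrans = 1 ms, RTT = 200 ms (= 2 * Tprop, Tprop = 100 ms)
Time until first ACK returns = Ttrans + RTT = 1 + 200 = 201 ms
Need W * Ttrans >= Ttrans + RTT  ->  W >= (Ttrans + RTT) / Ttrans
(Ttrans + RTT) / Ttrans = 201 / 1 = 201
W_min = ceil(201) = 201

201


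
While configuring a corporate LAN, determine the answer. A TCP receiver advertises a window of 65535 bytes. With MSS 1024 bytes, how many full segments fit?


Given: RWND = 65535 bytes, MSS = 1024 bytes
Full segments = floor(RWND / MSS)
Full segments = floor(65535 / 1024)
Full segments = floor(63.999) = 63

63


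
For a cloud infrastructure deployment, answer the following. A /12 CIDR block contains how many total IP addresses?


Given: CIDR prefix /12
Host bits = 32 - 12 = 20
Total addresses = 2^20 = 1048576

1048576


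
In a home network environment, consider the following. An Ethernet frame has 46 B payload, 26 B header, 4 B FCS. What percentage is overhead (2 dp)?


Given: payload = 46 B, header = 26 B, trailer = 4 B
Overhead bytes = header + trailer = 26 + 4 = 30
Total frame = payload + overhead = 46 + 30 = 76
Overhead % = 30 / 76 * 100 = 39.4737% -> 39.47% (2 dp)

39.47


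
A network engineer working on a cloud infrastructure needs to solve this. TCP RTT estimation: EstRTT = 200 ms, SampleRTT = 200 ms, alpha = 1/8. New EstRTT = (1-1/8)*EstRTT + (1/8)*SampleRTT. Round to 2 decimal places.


Given: EstRTT = 200 ms, SampleRTT = 200 ms, alpha = 1/8
New EstRTT = (1 - alpha) * EstRTT + alpha * SampleRTT
(7/8) * 200 = 175
(1/8) * 200 = 25
New EstRTT = 175 + 25 = 200 ms -> 200.00 ms (2 dp)

200.00


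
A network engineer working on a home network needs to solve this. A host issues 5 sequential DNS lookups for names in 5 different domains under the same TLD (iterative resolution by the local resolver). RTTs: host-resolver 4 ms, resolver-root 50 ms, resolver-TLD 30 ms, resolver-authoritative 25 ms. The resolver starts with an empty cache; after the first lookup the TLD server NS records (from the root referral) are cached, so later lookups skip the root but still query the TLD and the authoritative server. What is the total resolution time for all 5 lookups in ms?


Lookup 1 (cold cache): local + root + TLD + auth = 4 + 50 + 30 + 25 = 109 ms
Lookups 2..5 (TLD NS cached -> skip root; new domain -> still ask TLD and auth): local + TLD + auth = 4 + 30 + 25 = 59 ms each
Remaining 4 lookups: 4 * 59 = 236 ms
Total = 109 + 236 = 345 ms

345


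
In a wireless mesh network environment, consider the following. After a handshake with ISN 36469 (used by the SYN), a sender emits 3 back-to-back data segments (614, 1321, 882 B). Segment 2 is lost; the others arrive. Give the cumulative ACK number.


SYN uses sequence number 36469; first data byte = ISN + 1 = 36470.
Segment 1: SEQ = 36470, len = 614 B, covers [36470, 37083]
Segment 2: SEQ = 37084, len = 1321 B, covers [37084, 38404] [LOST]
Segment 3: SEQ = 38405, len = 882 B, covers [38405, 39286]
In-order data received: bytes [36470, 37083] (segments 1..1).
Segment 2 missing -> gap begins at byte 37084; later segments buffered out of order.
Cumulative ACK = next expected in-order byte = 36470 + 614 = 37084

37084
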